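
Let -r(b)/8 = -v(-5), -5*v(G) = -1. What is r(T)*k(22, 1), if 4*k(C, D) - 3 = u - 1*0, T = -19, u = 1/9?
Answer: 56/45 ≈ 1.2444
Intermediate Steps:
u = 1/9 ≈ 0.11111
v(G) = 1/5 (v(G) = -1/5*(-1) = 1/5)
k(C, D) = 7/9 (k(C, D) = 3/4 + (1/9 - 1*0)/4 = 3/4 + (1/9 + 0)/4 = 3/4 + (1/4)*(1/9) = 3/4 + 1/36 = 7/9)
r(b) = 8/5 (r(b) = -(-8)/5 = -8*(-1/5) = 8/5)
r(T)*k(22, 1) = (8/5)*(7/9) = 56/45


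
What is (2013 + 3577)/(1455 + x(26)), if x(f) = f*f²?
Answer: 5590/19031 ≈ 0.29373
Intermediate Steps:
x(f) = f³
(2013 + 3577)/(1455 + x(26)) = (2013 + 3577)/(1455 + 26³) = 5590/(1455 + 17576) = 5590/19031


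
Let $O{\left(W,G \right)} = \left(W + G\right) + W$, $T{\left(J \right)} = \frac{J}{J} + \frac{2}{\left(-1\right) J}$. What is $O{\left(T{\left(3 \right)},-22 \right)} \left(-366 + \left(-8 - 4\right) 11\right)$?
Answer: $10624$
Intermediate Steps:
$T{\left(J \right)} = 1 - \frac{2}{J}$ ($T{\left(J \right)} = 1 + 2 \left(- \frac{1}{J}\right) = 1 - \frac{2}{J}$)
$O{\left(W,G \right)} = G + 2 W$ ($O{\left(W,G \right)} = \left(G + W\right) + W = G + 2 W$)
$O{\left(T{\left(3 \right)},-22 \right)} \left(-366 + \left(-8 - 4\right) 11\right) = \left(-22 + 2 \frac{-2 + 3}{3}\right) \left(-366 + \left(-8 - 4\right) 11\right) = \left(-22 + 2 \cdot \frac{1}{3} \cdot 1\right) \left(-366 - 132\right) = \left(-22 + 2 \cdot \frac{1}{3}\right) \left(-366 - 132\right) = \left(-22 + \frac{2}{3}\right) \left(-498\right) = \left(- \frac{64}{3}\right) \left(-498\right) = 10624$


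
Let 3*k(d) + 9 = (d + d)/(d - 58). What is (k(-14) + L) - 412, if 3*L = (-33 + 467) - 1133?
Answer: -34985/54 ≈ -647.87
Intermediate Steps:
L = -233 (L = ((-33 + 467) - 1133)/3 = (434 - 1133)/3 = (⅓)*(-699) = -233)
k(d) = -3 + 2*d/(3*(-58 + d)) (k(d) = -3 + ((d + d)/(d - 58))/3 = -3 + ((2*d)/(-58 + d))/3 = -3 + (2*d/(-58 + d))/3 = -3 + 2*d/(3*(-58 + d)))
(k(-14) + L) - 412 = ((522 - 7*(-14))/(3*(-58 - 14)) - 233) - 412 = ((⅓)*(522 + 98)/(-72) - 233) - 412 = ((⅓)*(-1/72)*620 - 233) - 412 = (-155/54 - 233) - 412 = -12737/54 - 412 = -34985/54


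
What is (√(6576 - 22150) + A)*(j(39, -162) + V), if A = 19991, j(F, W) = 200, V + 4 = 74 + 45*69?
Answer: 67469625 + 3375*I*√15574 ≈ 6.747e+7 + 4.2119e+5*I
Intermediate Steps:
V = 3175 (V = -4 + (74 + 45*69) = -4 + (74 + 3105) = -4 + 3179 = 3175)
(√(6576 - 22150) + A)*(j(39, -162) + V) = (√(6576 - 22150) + 19991)*(200 + 3175) = (√(-15574) + 19991)*3375 = (I*√15574 + 19991)*3375 = (19991 + I*√15574)*3375 = 67469625 + 3375*I*√15574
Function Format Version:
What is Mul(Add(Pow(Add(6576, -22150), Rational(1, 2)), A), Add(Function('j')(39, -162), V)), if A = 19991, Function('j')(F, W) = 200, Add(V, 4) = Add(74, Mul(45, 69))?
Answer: Add(67469625, Mul(3375, I, Pow(15574, Rational(1, 2)))) ≈ Add(6.7470e+7, Mul(4.2119e+5, I))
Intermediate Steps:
V = 3175 (V = Add(-4, Add(74, Mul(45, 69))) = Add(-4, Add(74, 3105)) = Add(-4, 3179) = 3175)
Mul(Add(Pow(Add(6576, -22150), Rational(1, 2)), A), Add(Function('j')(39, -162), V)) = Mul(Add(Pow(Add(6576, -22150), Rational(1, 2)), 19991), Add(200, 3175)) = Mul(Add(Pow(-15574, Rational(1, 2)), 19991), 3375) = Mul(Add(Mul(I, Pow(15574, Rational(1, 2))), 19991), 3375) = Mul(Add(19991, Mul(I, Pow(15574, Rational(1, 2)))), 3375) = Add(67469625, Mul(3375, I, Pow(15574, Rational(1, 2))))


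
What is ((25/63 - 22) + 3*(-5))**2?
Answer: 5317636/3969 ≈ 1339.8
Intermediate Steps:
((25/63 - 22) + 3*(-5))**2 = ((25*(1/63) - 22) - 15)**2 = ((25/63 - 22) - 15)**2 = (-1361/63 - 15)**2 = (-2306/63)**2 = 5317636/3969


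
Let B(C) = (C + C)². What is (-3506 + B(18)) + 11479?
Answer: 9269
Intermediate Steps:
B(C) = 4*C² (B(C) = (2*C)² = 4*C²)
(-3506 + B(18)) + 11479 = (-3506 + 4*18²) + 11479 = (-3506 + 4*324) + 11479 = (-3506 + 1296) + 11479 = -2210 + 11479 = 9269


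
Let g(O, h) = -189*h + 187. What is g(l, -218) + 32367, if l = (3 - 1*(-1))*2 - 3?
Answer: 73756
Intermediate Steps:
l = 5 (l = (3 + 1)*2 - 3 = 4*2 - 3 = 8 - 3 = 5)
g(O, h) = 187 - 189*h
g(l, -218) + 32367 = (187 - 189*(-218)) + 32367 = (187 + 41202) + 32367 = 41389 + 32367 = 73756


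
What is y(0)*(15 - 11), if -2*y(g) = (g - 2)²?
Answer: -8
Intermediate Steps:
y(g) = -(-2 + g)²/2 (y(g) = -(g - 2)²/2 = -(-2 + g)²/2)
y(0)*(15 - 11) = (-(-2 + 0)²/2)*(15 - 11) = -½*(-2)²*4 = -½*4*4 = -2*4 = -8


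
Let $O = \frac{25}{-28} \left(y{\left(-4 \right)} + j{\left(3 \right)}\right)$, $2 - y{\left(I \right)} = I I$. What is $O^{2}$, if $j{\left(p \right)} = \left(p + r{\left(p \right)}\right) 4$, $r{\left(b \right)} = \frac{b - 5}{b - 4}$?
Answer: $\frac{5625}{196} \approx 28.699$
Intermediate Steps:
$y{\left(I \right)} = 2 - I^{2}$ ($y{\left(I \right)} = 2 - I I = 2 - I^{2}$)
$r{\left(b \right)} = \frac{-5 + b}{-4 + b}$
$j{\left(p \right)} = 4 p + \frac{4 \left(-5 + p\right)}{-4 + p}$ ($j{\left(p \right)} = \left(p + \frac{-5 + p}{-4 + p}\right) 4 = 4 p + \frac{4 \left(-5 + p\right)}{-4 + p}$)
$O = - \frac{75}{14}$ ($O = \frac{25}{-28} \left(\left(2 - \left(-4\right)^{2}\right) + \frac{4 \left(-5 + 3^{2} - 9\right)}{-4 + 3}\right) = 25 \left(- \frac{1}{28}\right) \left(\left(2 - 16\right) + \frac{4 \left(-5 + 9 - 9\right)}{-1}\right) = - \frac{25 \left(\left(2 - 16\right) + 4 \left(-1\right) \left(-5\right)\right)}{28} = - \frac{25 \left(-14 + 20\right)}{28} = \left(- \frac{25}{28}\right) 6 = - \frac{75}{14} \approx -5.3571$)
$O^{2} = \left(- \frac{75}{14}\right)^{2} = \frac{5625}{196}$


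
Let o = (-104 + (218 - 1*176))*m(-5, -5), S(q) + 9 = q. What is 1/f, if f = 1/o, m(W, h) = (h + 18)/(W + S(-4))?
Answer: 403/9 ≈ 44.778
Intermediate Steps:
S(q) = -9 + q
m(W, h) = (18 + h)/(-13 + W) (m(W, h) = (h + 18)/(W + (-9 - 4)) = (18 + h)/(W - 13) = (18 + h)/(-13 + W))
o = 403/9 (o = (-104 + (218 - 1*176))*((18 - 5)/(-13 - 5)) = (-104 + (218 - 176))*(13/(-18)) = (-104 + 42)*(-1/18*13) = -62*(-13/18) = 403/9 ≈ 44.778)
f = 9/403 (f = 1/(403/9) = 9/403 ≈ 0.022332)
1/f = 1/(9/403) = 403/9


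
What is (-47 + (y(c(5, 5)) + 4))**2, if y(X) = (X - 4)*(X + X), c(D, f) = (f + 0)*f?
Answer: 1014049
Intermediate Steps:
c(D, f) = f**2 (c(D, f) = f*f = f**2)
y(X) = 2*X*(-4 + X) (y(X) = (-4 + X)*(2*X) = 2*X*(-4 + X))
(-47 + (y(c(5, 5)) + 4))**2 = (-47 + (2*5**2*(-4 + 5**2) + 4))**2 = (-47 + (2*25*(-4 + 25) + 4))**2 = (-47 + (2*25*21 + 4))**2 = (-47 + (1050 + 4))**2 = (-47 + 1054)**2 = 1007**2 = 1014049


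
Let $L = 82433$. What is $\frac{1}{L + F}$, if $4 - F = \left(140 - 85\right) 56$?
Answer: $\frac{1}{79357} \approx 1.2601 \cdot 10^{-5}$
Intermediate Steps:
$F = -3076$ ($F = 4 - \left(140 - 85\right) 56 = 4 - 55 \cdot 56 = 4 - 3080 = -3076$)
$\frac{1}{L + F} = \frac{1}{82433 - 3076} = \frac{1}{79357}$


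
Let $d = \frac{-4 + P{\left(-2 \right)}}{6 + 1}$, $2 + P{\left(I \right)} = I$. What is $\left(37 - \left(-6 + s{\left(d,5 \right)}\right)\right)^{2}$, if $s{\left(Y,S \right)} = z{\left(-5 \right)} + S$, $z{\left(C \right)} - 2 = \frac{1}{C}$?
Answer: $\frac{32761}{25} \approx 1310.4$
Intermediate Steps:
$z{\left(C \right)} = 2 + \frac{1}{C}$
$P{\left(I \right)} = -2 + I$
$d = - \frac{8}{7}$ ($d = \frac{-4 - 4}{6 + 1} = \frac{-4 - 4}{7} = \left(-8\right) \frac{1}{7} = - \frac{8}{7} \approx -1.1429$)
$s{\left(Y,S \right)} = \frac{9}{5} + S$ ($s{\left(Y,S \right)} = \left(2 + \frac{1}{-5}\right) + S = \left(2 - \frac{1}{5}\right) + S = \frac{9}{5} + S$)
$\left(37 - \left(-6 + s{\left(d,5 \right)}\right)\right)^{2} = \left(37 + \left(6 - \left(\frac{9}{5} + 5\right)\right)\right)^{2} = \left(37 + \left(6 - \frac{34}{5}\right)\right)^{2} = \left(37 - \frac{4}{5}\right)^{2} = \left(\frac{181}{5}\right)^{2} = \frac{32761}{25}$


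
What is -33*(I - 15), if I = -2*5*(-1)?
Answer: 165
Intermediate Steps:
I = 10 (I = -10*(-1) = 10)
-33*(I - 15) = -33*(10 - 15) = -33*(-5) = 165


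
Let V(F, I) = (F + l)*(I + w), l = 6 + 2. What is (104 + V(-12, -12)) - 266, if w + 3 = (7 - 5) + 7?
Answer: -138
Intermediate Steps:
l = 8
w = 6 (w = -3 + ((7 - 5) + 7) = -3 + (2 + 7) = -3 + 9 = 6)
V(F, I) = (6 + I)*(8 + F) (V(F, I) = (F + 8)*(I + 6) = (8 + F)*(6 + I) = (6 + I)*(8 + F))
(104 + V(-12, -12)) - 266 = (104 + (48 + 6*(-12) + 8*(-12) - 12*(-12))) - 266 = (104 + (48 - 72 - 96 + 144)) - 266 = (104 + 24) - 266 = 128 - 266 = -138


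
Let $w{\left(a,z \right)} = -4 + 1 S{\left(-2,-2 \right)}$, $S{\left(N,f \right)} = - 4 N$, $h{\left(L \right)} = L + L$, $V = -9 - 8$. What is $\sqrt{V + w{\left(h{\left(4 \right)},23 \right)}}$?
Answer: $i \sqrt{13} \approx 3.6056 i$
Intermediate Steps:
$V = -17$ ($V = -9 - 8 = -17$)
$h{\left(L \right)} = 2 L$
$w{\left(a,z \right)} = 4$ ($w{\left(a,z \right)} = -4 + 1 \left(\left(-4\right) \left(-2\right)\right) = -4 + 1 \cdot 8 = -4 + 8 = 4$)
$\sqrt{V + w{\left(h{\left(4 \right)},23 \right)}} = \sqrt{-17 + 4} = \sqrt{-13} = i \sqrt{13}$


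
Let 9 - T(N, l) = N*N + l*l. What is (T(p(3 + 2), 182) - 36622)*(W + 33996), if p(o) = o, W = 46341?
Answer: -5604469794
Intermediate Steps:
T(N, l) = 9 - N² - l² (T(N, l) = 9 - (N*N + l*l) = 9 - (N² + l²) = 9 + (-N² - l²) = 9 - N² - l²)
(T(p(3 + 2), 182) - 36622)*(W + 33996) = ((9 - (3 + 2)² - 1*182²) - 36622)*(46341 + 33996) = ((9 - 1*5² - 1*33124) - 36622)*80337 = ((9 - 1*25 - 33124) - 36622)*80337 = ((9 - 25 - 33124) - 36622)*80337 = (-33140 - 36622)*80337 = -69762*80337 = -5604469794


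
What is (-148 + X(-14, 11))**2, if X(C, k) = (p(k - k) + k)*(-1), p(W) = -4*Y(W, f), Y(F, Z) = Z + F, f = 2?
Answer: 22801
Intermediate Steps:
Y(F, Z) = F + Z
p(W) = -8 - 4*W (p(W) = -4*(W + 2) = -4*(2 + W) = -8 - 4*W)
X(C, k) = 8 - k (X(C, k) = ((-8 - 4*(k - k)) + k)*(-1) = ((-8 - 4*0) + k)*(-1) = ((-8 + 0) + k)*(-1) = (-8 + k)*(-1) = 8 - k)
(-148 + X(-14, 11))**2 = (-148 + (8 - 1*11))**2 = (-148 + (8 - 11))**2 = (-148 - 3)**2 = (-151)**2 = 22801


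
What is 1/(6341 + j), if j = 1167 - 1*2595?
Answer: 1/4913 ≈ 0.00020354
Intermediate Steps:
j = -1428 (j = 1167 - 2595 = -1428)
1/(6341 + j) = 1/(6341 - 1428) = 1/4913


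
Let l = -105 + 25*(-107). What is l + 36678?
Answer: 33898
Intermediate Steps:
l = -2780 (l = -105 - 2675 = -2780)
l + 36678 = -2780 + 36678 = 33898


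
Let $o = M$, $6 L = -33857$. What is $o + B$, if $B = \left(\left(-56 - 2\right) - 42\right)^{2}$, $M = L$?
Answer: $\frac{26143}{6} \approx 4357.2$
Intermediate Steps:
$L = - \frac{33857}{6}$ ($L = \frac{1}{6} \left(-33857\right) = - \frac{33857}{6} \approx -5642.8$)
$M = - \frac{33857}{6} \approx -5642.8$
$o = - \frac{33857}{6} \approx -5642.8$
$B = 10000$ ($B = \left(-58 - 42\right)^{2} = \left(-100\right)^{2} = 10000$)
$o + B = - \frac{33857}{6} + 10000 = \frac{26143}{6}$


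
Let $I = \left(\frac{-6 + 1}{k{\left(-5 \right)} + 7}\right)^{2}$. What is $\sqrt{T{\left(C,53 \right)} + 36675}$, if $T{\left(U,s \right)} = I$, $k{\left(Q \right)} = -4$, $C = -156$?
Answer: $\frac{10 \sqrt{3301}}{3} \approx 191.51$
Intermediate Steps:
$I = \frac{25}{9}$ ($I = \left(\frac{-6 + 1}{-4 + 7}\right)^{2} = \left(- \frac{5}{3}\right)^{2} = \frac{25}{9} \approx 2.7778$)
$T{\left(U,s \right)} = \frac{25}{9}$
$\sqrt{T{\left(C,53 \right)} + 36675} = \sqrt{\frac{25}{9} + 36675} = \sqrt{\frac{330100}{9}} = \frac{10 \sqrt{3301}}{3}$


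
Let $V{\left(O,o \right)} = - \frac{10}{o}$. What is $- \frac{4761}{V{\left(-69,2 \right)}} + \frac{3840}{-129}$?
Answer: $\frac{198323}{215} \approx 922.43$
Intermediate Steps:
$- \frac{4761}{V{\left(-69,2 \right)}} + \frac{3840}{-129} = - \frac{4761}{\left(-10\right) \frac{1}{2}} + \frac{3840}{-129} = - \frac{4761}{\left(-10\right) \frac{1}{2}} + 3840 \left(- \frac{1}{129}\right) = - \frac{4761}{-5} - \frac{1280}{43} = \left(-4761\right) \left(- \frac{1}{5}\right) - \frac{1280}{43} = \frac{4761}{5} - \frac{1280}{43} = \frac{198323}{215}$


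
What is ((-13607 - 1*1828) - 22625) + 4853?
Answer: -33207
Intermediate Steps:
((-13607 - 1*1828) - 22625) + 4853 = ((-13607 - 1828) - 22625) + 4853 = (-15435 - 22625) + 4853 = -38060 + 4853 = -33207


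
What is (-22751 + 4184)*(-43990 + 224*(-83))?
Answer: 1161959994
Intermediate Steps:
(-22751 + 4184)*(-43990 + 224*(-83)) = -18567*(-43990 - 18592) = -18567*(-62582) = 1161959994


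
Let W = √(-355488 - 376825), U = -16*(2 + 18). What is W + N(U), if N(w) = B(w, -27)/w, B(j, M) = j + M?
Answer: 347/320 + I*√732313 ≈ 1.0844 + 855.75*I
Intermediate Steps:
B(j, M) = M + j
U = -320 (U = -16*20 = -320)
N(w) = (-27 + w)/w
W = I*√732313 (W = √(-732313) = I*√732313 ≈ 855.75*I)
W + N(U) = I*√732313 + (-27 - 320)/(-320) = I*√732313 - 1/320*(-347) = I*√732313 + 347/320 = 347/320 + I*√732313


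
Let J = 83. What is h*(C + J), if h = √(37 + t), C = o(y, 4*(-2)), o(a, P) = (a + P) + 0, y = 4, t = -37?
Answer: 0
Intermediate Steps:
o(a, P) = P + a (o(a, P) = (P + a) + 0 = P + a)
C = -4 (C = 4*(-2) + 4 = -8 + 4 = -4)
h = 0 (h = √(37 - 37) = √0 = 0)
h*(C + J) = 0*(-4 + 83) = 0*79 = 0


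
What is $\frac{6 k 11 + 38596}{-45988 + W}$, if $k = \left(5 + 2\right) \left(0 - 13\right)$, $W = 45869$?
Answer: $- \frac{32590}{119} \approx -273.87$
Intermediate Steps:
$k = -91$ ($k = 7 \left(-13\right) = -91$)
$\frac{6 k 11 + 38596}{-45988 + W} = \frac{6 \left(-91\right) 11 + 38596}{-45988 + 45869} = \frac{\left(-546\right) 11 + 38596}{-119} = \left(-6006 + 38596\right) \left(- \frac{1}{119}\right) = 32590 \left(- \frac{1}{119}\right) = - \frac{32590}{119}$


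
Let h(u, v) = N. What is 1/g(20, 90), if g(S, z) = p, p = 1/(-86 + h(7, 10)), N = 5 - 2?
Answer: -83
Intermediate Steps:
N = 3
h(u, v) = 3
p = -1/83 (p = 1/(-86 + 3) = 1/(-83) = -1/83 ≈ -0.012048)
g(S, z) = -1/83
1/g(20, 90) = 1/(-1/83) = -83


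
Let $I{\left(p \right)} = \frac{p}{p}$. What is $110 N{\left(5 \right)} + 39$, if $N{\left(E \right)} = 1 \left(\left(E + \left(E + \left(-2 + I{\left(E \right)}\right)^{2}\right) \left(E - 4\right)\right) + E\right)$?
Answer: $1799$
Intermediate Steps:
$I{\left(p \right)} = 1$
$N{\left(E \right)} = 2 E + \left(1 + E\right) \left(-4 + E\right)$ ($N{\left(E \right)} = 1 \left(\left(E + \left(E + \left(-2 + 1\right)^{2}\right) \left(E - 4\right)\right) + E\right) = 1 \left(\left(E + \left(E + \left(-1\right)^{2}\right) \left(-4 + E\right)\right) + E\right) = 1 \left(\left(E + \left(E + 1\right) \left(-4 + E\right)\right) + E\right) = 1 \left(\left(E + \left(1 + E\right) \left(-4 + E\right)\right) + E\right) = 1 \left(2 E + \left(1 + E\right) \left(-4 + E\right)\right) = 2 E + \left(1 + E\right) \left(-4 + E\right)$)
$110 N{\left(5 \right)} + 39 = 110 \left(-4 + 5^{2} - 5\right) + 39 = 110 \left(-4 + 25 - 5\right) + 39 = 110 \cdot 16 + 39 = 1760 + 39 = 1799$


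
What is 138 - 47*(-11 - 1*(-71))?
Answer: -2682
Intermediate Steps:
138 - 47*(-11 - 1*(-71)) = 138 - 47*(-11 + 71) = 138 - 47*60 = 138 - 2820 = -2682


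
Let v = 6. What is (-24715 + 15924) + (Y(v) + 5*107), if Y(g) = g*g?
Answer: -8220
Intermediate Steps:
Y(g) = g²
(-24715 + 15924) + (Y(v) + 5*107) = (-24715 + 15924) + (6² + 5*107) = -8791 + (36 + 535) = -8791 + 571 = -8220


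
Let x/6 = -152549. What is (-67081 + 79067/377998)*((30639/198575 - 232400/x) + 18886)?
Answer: -550890328255990357606867/434828099860050 ≈ -1.2669e+9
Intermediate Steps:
x = -915294 (x = 6*(-152549) = -915294)
(-67081 + 79067/377998)*((30639/198575 - 232400/x) + 18886) = (-67081 + 79067/377998)*((30639/198575 - 232400/(-915294)) + 18886) = (-67081 + 79067*(1/377998))*((30639*(1/198575) - 232400*(-1/915294)) + 18886) = (-67081 + 79067/377998)*((30639/198575 + 116200/457647) + 18886) = -25356404771*(37096261433/90877253025 + 18886)/377998 = -25356404771/377998*1716344896891583/90877253025 = -550890328255990357606867/434828099860050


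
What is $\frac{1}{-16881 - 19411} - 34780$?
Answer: $- \frac{1262235761}{36292} \approx -34780.0$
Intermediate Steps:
$\frac{1}{-16881 - 19411} - 34780 = \frac{1}{-36292} - 34780 = - \frac{1}{36292} - 34780 = - \frac{1262235761}{36292}$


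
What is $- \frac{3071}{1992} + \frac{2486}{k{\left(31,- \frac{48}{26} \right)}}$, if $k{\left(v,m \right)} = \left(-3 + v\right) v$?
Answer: $\frac{6887}{5208} \approx 1.3224$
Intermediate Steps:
$k{\left(v,m \right)} = v \left(-3 + v\right)$
$- \frac{3071}{1992} + \frac{2486}{k{\left(31,- \frac{48}{26} \right)}} = - \frac{3071}{1992} + \frac{2486}{31 \left(-3 + 31\right)} = \left(-3071\right) \frac{1}{1992} + \frac{2486}{31 \cdot 28} = - \frac{37}{24} + \frac{2486}{868} = - \frac{37}{24} + 2486 \cdot \frac{1}{868} = - \frac{37}{24} + \frac{1243}{434} = \frac{6887}{5208}$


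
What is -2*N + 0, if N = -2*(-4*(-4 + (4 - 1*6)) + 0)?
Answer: 96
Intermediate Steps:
N = -48 (N = -2*(-4*(-4 + (4 - 6)) + 0) = -2*(-4*(-4 - 2) + 0) = -2*(-4*(-6) + 0) = -2*(24 + 0) = -2*24 = -48)
-2*N + 0 = -2*(-48) + 0 = 96 + 0 = 96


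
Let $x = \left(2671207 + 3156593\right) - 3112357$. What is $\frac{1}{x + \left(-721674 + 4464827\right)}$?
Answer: $\frac{1}{6458596} \approx 1.5483 \cdot 10^{-7}$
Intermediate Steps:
$x = 2715443$ ($x = 5827800 - 3112357 = 2715443$)
$\frac{1}{x + \left(-721674 + 4464827\right)} = \frac{1}{2715443 + \left(-721674 + 4464827\right)} = \frac{1}{2715443 + 3743153} = \frac{1}{6458596}$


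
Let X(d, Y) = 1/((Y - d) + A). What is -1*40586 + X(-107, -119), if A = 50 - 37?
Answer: -40585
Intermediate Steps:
A = 13
X(d, Y) = 1/(13 + Y - d) (X(d, Y) = 1/((Y - d) + 13) = 1/(13 + Y - d))
-1*40586 + X(-107, -119) = -1*40586 + 1/(13 - 119 - 1*(-107)) = -40586 + 1/(13 - 119 + 107) = -40586 + 1/1 = -40586 + 1 = -40585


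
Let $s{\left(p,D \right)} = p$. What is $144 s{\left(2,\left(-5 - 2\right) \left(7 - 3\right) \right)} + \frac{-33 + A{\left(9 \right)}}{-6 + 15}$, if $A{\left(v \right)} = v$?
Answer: $\frac{856}{3} \approx 285.33$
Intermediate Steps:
$144 s{\left(2,\left(-5 - 2\right) \left(7 - 3\right) \right)} + \frac{-33 + A{\left(9 \right)}}{-6 + 15} = 144 \cdot 2 + \frac{-33 + 9}{-6 + 15} = 288 - \frac{24}{9} = 288 - \frac{8}{3} = \frac{856}{3}$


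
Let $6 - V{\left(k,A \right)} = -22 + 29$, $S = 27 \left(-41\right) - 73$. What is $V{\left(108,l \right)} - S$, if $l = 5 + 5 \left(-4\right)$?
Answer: $1179$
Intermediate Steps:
$S = -1180$ ($S = -1107 - 73 = -1180$)
$l = -15$ ($l = 5 - 20 = -15$)
$V{\left(k,A \right)} = -1$ ($V{\left(k,A \right)} = 6 - \left(-22 + 29\right) = 6 - 7 = -1$)
$V{\left(108,l \right)} - S = -1 - -1180 = -1 + 1180 = 1179$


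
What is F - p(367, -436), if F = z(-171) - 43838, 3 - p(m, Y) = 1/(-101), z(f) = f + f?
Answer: -4462484/101 ≈ -44183.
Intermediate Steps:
z(f) = 2*f
p(m, Y) = 304/101 (p(m, Y) = 3 - 1/(-101) = 3 - 1*(-1/101) = 3 + 1/101 = 304/101)
F = -44180 (F = 2*(-171) - 43838 = -342 - 43838 = -44180)
F - p(367, -436) = -44180 - 1*304/101 = -44180 - 304/101 = -4462484/101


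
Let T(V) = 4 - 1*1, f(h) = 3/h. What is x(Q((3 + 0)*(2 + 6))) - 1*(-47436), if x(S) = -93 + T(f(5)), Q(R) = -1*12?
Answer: 47346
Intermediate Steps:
Q(R) = -12
T(V) = 3 (T(V) = 4 - 1 = 3)
x(S) = -90 (x(S) = -93 + 3 = -90)
x(Q((3 + 0)*(2 + 6))) - 1*(-47436) = -90 - 1*(-47436) = -90 + 47436 = 47346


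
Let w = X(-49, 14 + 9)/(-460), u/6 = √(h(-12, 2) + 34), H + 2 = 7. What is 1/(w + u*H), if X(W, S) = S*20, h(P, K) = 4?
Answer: 1/34199 + 30*√38/34199 ≈ 0.0054368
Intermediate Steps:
X(W, S) = 20*S
H = 5 (H = -2 + 7 = 5)
u = 6*√38 (u = 6*√(4 + 34) = 6*√38 ≈ 36.987)
w = -1 (w = (20*(14 + 9))/(-460) = (20*23)*(-1/460) = 460*(-1/460) = -1)
1/(w + u*H) = 1/(-1 + (6*√38)*5) = 1/(-1 + 30*√38)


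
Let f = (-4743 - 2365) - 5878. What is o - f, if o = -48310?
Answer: -35324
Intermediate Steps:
f = -12986 (f = -7108 - 5878 = -12986)
o - f = -48310 - 1*(-12986) = -48310 + 12986 = -35324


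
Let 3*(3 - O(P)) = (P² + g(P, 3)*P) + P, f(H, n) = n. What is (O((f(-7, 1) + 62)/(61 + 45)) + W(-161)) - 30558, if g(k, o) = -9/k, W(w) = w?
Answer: -345094817/11236 ≈ -30713.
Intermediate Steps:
O(P) = 6 - P/3 - P²/3 (O(P) = 3 - ((P² + (-9/P)*P) + P)/3 = 3 - ((P² - 9) + P)/3 = 3 - ((-9 + P²) + P)/3 = 3 - (-9 + P + P²)/3 = 3 + (3 - P/3 - P²/3) = 6 - P/3 - P²/3)
(O((f(-7, 1) + 62)/(61 + 45)) + W(-161)) - 30558 = ((6 - (1 + 62)/(3*(61 + 45)) - (1 + 62)²/(61 + 45)²/3) - 161) - 30558 = ((6 - 21/106 - (63/106)²/3) - 161) - 30558 = ((6 - 21/106 - (63*(1/106))²/3) - 161) - 30558 = ((6 - ⅓*63/106 - (63/106)²/3) - 161) - 30558 = ((6 - 21/106 - ⅓*3969/11236) - 161) - 30558 = ((6 - 21/106 - 1323/11236) - 161) - 30558 = (63867/11236 - 161) - 30558 = -1745129/11236 - 30558 = -345094817/11236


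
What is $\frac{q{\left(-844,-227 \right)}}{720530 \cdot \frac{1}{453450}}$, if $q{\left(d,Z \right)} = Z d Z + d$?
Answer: $- \frac{1972113905400}{72053} \approx -2.737 \cdot 10^{7}$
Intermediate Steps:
$q{\left(d,Z \right)} = d + d Z^{2}$ ($q{\left(d,Z \right)} = d Z^{2} + d = d + d Z^{2}$)
$\frac{q{\left(-844,-227 \right)}}{720530 \cdot \frac{1}{453450}} = \frac{\left(-844\right) \left(1 + \left(-227\right)^{2}\right)}{720530 \cdot \frac{1}{453450}} = \frac{\left(-844\right) \left(1 + 51529\right)}{720530 \cdot \frac{1}{453450}} = \frac{\left(-844\right) 51530}{\frac{72053}{45345}} = \left(-43491320\right) \frac{45345}{72053} = - \frac{1972113905400}{72053}$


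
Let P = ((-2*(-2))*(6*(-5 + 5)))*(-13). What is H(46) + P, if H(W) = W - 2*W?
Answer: -46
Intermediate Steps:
H(W) = -W
P = 0 (P = (4*(6*0))*(-13) = (4*0)*(-13) = 0*(-13) = 0)
H(46) + P = -1*46 + 0 = -46 + 0 = -46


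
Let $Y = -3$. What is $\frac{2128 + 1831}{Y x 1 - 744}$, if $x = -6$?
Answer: $- \frac{3959}{726} \approx -5.4532$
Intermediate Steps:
$\frac{2128 + 1831}{Y x 1 - 744} = \frac{2128 + 1831}{\left(-3\right) \left(-6\right) 1 - 744} = \frac{3959}{18 \cdot 1 - 744} = \frac{3959}{18 - 744} = \frac{3959}{-726} = 3959 \left(- \frac{1}{726}\right) = - \frac{3959}{726}$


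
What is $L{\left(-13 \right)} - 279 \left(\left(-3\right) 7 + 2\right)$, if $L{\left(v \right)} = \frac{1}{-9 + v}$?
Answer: $\frac{116621}{22} \approx 5301.0$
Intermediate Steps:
$L{\left(-13 \right)} - 279 \left(\left(-3\right) 7 + 2\right) = \frac{1}{-9 - 13} - 279 \left(\left(-3\right) 7 + 2\right) = \frac{1}{-22} - 279 \left(-21 + 2\right) = - \frac{1}{22} - -5301 = - \frac{1}{22} + 5301 = \frac{116621}{22}$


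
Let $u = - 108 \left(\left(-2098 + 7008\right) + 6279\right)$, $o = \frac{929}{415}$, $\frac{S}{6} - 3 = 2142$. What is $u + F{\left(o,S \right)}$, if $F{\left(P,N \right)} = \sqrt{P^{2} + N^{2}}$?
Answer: $-1208412 + \frac{\sqrt{28526815965541}}{415} \approx -1.1955 \cdot 10^{6}$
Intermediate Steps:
$S = 12870$ ($S = 18 + 6 \cdot 2142 = 18 + 12852 = 12870$)
$o = \frac{929}{415}$ ($o = 929 \cdot \frac{1}{415} = \frac{929}{415} \approx 2.2386$)
$u = -1208412$ ($u = - 108 \left(4910 + 6279\right) = \left(-108\right) 11189 = -1208412$)
$F{\left(P,N \right)} = \sqrt{N^{2} + P^{2}}$
$u + F{\left(o,S \right)} = -1208412 + \sqrt{12870^{2} + \left(\frac{929}{415}\right)^{2}} = -1208412 + \sqrt{165636900 + \frac{863041}{172225}} = -1208412 + \sqrt{\frac{28526815965541}{172225}} = -1208412 + \frac{\sqrt{28526815965541}}{415}$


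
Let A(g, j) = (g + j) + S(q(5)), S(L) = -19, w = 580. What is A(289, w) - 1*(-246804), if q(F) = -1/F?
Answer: 247654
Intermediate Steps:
A(g, j) = -19 + g + j (A(g, j) = (g + j) - 19 = -19 + g + j)
A(289, w) - 1*(-246804) = (-19 + 289 + 580) - 1*(-246804) = 850 + 246804 = 247654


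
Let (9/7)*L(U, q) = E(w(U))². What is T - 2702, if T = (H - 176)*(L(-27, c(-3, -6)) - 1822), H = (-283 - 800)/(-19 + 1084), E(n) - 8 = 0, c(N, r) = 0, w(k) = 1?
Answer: 66245404/213 ≈ 3.1101e+5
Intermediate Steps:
E(n) = 8 (E(n) = 8 + 0 = 8)
H = -361/355 (H = -1083/1065 = -1083*1/1065 = -361/355 ≈ -1.0169)
L(U, q) = 448/9 (L(U, q) = (7/9)*8² = (7/9)*64 = 448/9)
T = 66820930/213 (T = (-361/355 - 176)*(448/9 - 1822) = -62841/355*(-15950/9) = 66820930/213 ≈ 3.1371e+5)
T - 2702 = 66820930/213 - 2702 = 66245404/213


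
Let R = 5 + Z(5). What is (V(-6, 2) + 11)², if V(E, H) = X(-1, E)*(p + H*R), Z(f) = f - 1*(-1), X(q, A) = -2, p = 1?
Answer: 1225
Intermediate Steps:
Z(f) = 1 + f (Z(f) = f + 1 = 1 + f)
R = 11 (R = 5 + (1 + 5) = 5 + 6 = 11)
V(E, H) = -2 - 22*H (V(E, H) = -2*(1 + H*11) = -2*(1 + 11*H) = -2 - 22*H)
(V(-6, 2) + 11)² = ((-2 - 22*2) + 11)² = ((-2 - 44) + 11)² = (-46 + 11)² = (-35)² = 1225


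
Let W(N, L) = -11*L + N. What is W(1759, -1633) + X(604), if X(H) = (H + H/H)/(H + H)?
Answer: 23824781/1208 ≈ 19723.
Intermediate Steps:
X(H) = (1 + H)/(2*H) (X(H) = (H + 1)/((2*H)) = (1 + H)*(1/(2*H)) = (1 + H)/(2*H))
W(N, L) = N - 11*L
W(1759, -1633) + X(604) = (1759 - 11*(-1633)) + (1/2)*(1 + 604)/604 = (1759 + 17963) + (1/2)*(1/604)*605 = 19722 + 605/1208 = 23824781/1208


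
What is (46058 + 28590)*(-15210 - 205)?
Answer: -1150698920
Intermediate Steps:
(46058 + 28590)*(-15210 - 205) = 74648*(-15415) = -1150698920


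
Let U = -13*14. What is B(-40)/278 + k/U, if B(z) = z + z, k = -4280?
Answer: 293820/12649 ≈ 23.229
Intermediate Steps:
U = -182
B(z) = 2*z
B(-40)/278 + k/U = (2*(-40))/278 - 4280/(-182) = -80*1/278 - 4280*(-1/182) = -40/139 + 2140/91 = 293820/12649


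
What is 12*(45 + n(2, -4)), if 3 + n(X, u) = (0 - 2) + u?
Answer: 432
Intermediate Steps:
n(X, u) = -5 + u (n(X, u) = -3 + ((0 - 2) + u) = -3 + (-2 + u) = -5 + u)
12*(45 + n(2, -4)) = 12*(45 + (-5 - 4)) = 12*(45 - 9) = 12*36 = 432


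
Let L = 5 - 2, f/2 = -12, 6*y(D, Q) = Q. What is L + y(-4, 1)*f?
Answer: -1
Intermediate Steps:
y(D, Q) = Q/6
f = -24 (f = 2*(-12) = -24)
L = 3
L + y(-4, 1)*f = 3 + ((⅙)*1)*(-24) = 3 + (⅙)*(-24) = 3 - 4 = -1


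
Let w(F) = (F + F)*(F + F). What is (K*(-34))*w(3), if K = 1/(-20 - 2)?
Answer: 612/11 ≈ 55.636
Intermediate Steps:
K = -1/22 (K = 1/(-22) = -1/22 ≈ -0.045455)
w(F) = 4*F² (w(F) = (2*F)*(2*F) = 4*F²)
(K*(-34))*w(3) = (-1/22*(-34))*(4*3²) = 17*(4*9)/11 = (17/11)*36 = 612/11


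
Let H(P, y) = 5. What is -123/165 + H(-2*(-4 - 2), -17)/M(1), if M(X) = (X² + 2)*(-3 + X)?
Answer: -521/330 ≈ -1.5788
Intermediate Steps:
M(X) = (-3 + X)*(2 + X²) (M(X) = (2 + X²)*(-3 + X) = (-3 + X)*(2 + X²))
-123/165 + H(-2*(-4 - 2), -17)/M(1) = -123/165 + 5/(-6 + 1³ - 3*1² + 2*1) = -123*1/165 + 5/(-6 + 1 - 3*1 + 2) = -41/55 + 5/(-6 + 1 - 3 + 2) = -41/55 + 5/(-6) = -41/55 + 5*(-⅙) = -41/55 - ⅚ = -521/330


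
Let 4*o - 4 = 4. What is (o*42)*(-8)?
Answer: -672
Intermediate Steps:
o = 2 (o = 1 + (1/4)*4 = 1 + 1 = 2)
(o*42)*(-8) = (2*42)*(-8) = 84*(-8) = -672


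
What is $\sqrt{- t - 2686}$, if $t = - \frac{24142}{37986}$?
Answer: $\frac{i \sqrt{968702391111}}{18993} \approx 51.82 i$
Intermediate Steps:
$t = - \frac{12071}{18993}$ ($t = \left(-24142\right) \frac{1}{37986} = - \frac{12071}{18993} \approx -0.63555$)
$\sqrt{- t - 2686} = \sqrt{\left(-1\right) \left(- \frac{12071}{18993}\right) - 2686} = \sqrt{\frac{12071}{18993} - 2686} = \sqrt{- \frac{51003127}{18993}} = \frac{i \sqrt{968702391111}}{18993}$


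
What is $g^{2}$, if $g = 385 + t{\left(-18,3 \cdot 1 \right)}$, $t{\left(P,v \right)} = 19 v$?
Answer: $195364$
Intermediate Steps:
$g = 442$ ($g = 385 + 19 \cdot 3 \cdot 1 = 385 + 19 \cdot 3 = 385 + 57 = 442$)
$g^{2} = 442^{2} = 195364$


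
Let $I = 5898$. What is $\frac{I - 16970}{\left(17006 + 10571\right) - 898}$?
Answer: $- \frac{11072}{26679} \approx -0.41501$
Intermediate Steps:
$\frac{I - 16970}{\left(17006 + 10571\right) - 898} = \frac{5898 - 16970}{\left(17006 + 10571\right) - 898} = - \frac{11072}{27577 - 898} = - \frac{11072}{26679}$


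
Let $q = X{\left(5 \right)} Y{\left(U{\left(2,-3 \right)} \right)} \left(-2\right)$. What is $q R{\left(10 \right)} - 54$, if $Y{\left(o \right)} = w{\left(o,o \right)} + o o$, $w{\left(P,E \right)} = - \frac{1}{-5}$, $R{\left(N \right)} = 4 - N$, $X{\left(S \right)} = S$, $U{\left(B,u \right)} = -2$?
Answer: $198$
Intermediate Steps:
$w{\left(P,E \right)} = \frac{1}{5}$ ($w{\left(P,E \right)} = \left(-1\right) \left(- \frac{1}{5}\right) = \frac{1}{5}$)
$Y{\left(o \right)} = \frac{1}{5} + o^{2}$ ($Y{\left(o \right)} = \frac{1}{5} + o o = \frac{1}{5} + o^{2}$)
$q = -42$ ($q = 5 \left(\frac{1}{5} + \left(-2\right)^{2}\right) \left(-2\right) = 5 \left(\frac{1}{5} + 4\right) \left(-2\right) = 5 \cdot \frac{21}{5} \left(-2\right) = 21 \left(-2\right) = -42$)
$q R{\left(10 \right)} - 54 = - 42 \left(4 - 10\right) - 54 = \left(-42\right) \left(-6\right) - 54 = 252 - 54 = 198$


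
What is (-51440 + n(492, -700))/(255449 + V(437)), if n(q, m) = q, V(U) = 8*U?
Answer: -50948/258945 ≈ -0.19675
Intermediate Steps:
(-51440 + n(492, -700))/(255449 + V(437)) = (-51440 + 492)/(255449 + 8*437) = -50948/(255449 + 3496) = -50948/258945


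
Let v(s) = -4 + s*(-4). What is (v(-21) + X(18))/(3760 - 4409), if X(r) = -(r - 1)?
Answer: -63/649 ≈ -0.097072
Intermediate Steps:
X(r) = 1 - r (X(r) = -(-1 + r) = 1 - r)
v(s) = -4 - 4*s
(v(-21) + X(18))/(3760 - 4409) = ((-4 - 4*(-21)) + (1 - 1*18))/(3760 - 4409) = ((-4 + 84) + (1 - 18))/(-649) = (80 - 17)*(-1/649) = 63*(-1/649) = -63/649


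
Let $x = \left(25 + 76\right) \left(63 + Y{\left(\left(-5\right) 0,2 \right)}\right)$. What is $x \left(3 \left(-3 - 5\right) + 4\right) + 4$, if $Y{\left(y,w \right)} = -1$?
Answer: $-125236$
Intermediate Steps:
$x = 6262$ ($x = \left(25 + 76\right) \left(63 - 1\right) = 101 \cdot 62 = 6262$)
$x \left(3 \left(-3 - 5\right) + 4\right) + 4 = 6262 \left(3 \left(-3 - 5\right) + 4\right) + 4 = 6262 \left(3 \left(-8\right) + 4\right) + 4 = 6262 \left(-24 + 4\right) + 4 = 6262 \left(-20\right) + 4 = -125240 + 4 = -125236$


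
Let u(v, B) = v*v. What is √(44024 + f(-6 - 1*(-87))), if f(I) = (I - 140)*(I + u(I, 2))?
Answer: I*√347854 ≈ 589.79*I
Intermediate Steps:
u(v, B) = v²
f(I) = (-140 + I)*(I + I²) (f(I) = (I - 140)*(I + I²) = (-140 + I)*(I + I²))
√(44024 + f(-6 - 1*(-87))) = √(44024 + (-6 - 1*(-87))*(-140 + (-6 - 1*(-87))² - 139*(-6 - 1*(-87)))) = √(44024 + (-6 + 87)*(-140 + (-6 + 87)² - 139*(-6 + 87))) = √(44024 + 81*(-140 + 81² - 139*81)) = √(44024 + 81*(-140 + 6561 - 11259)) = √(44024 + 81*(-4838)) = √(44024 - 391878) = √(-347854) = I*√347854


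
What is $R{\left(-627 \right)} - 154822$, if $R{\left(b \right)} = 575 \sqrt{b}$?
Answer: $-154822 + 575 i \sqrt{627} \approx -1.5482 \cdot 10^{5} + 14398.0 i$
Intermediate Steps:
$R{\left(-627 \right)} - 154822 = 575 \sqrt{-627} - 154822 = 575 i \sqrt{627} - 154822 = -154822 + 575 i \sqrt{627}$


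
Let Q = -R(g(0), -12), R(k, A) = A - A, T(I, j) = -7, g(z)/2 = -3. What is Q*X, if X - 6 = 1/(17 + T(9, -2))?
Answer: 0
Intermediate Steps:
g(z) = -6 (g(z) = 2*(-3) = -6)
R(k, A) = 0
Q = 0 (Q = -1*0 = 0)
X = 61/10 (X = 6 + 1/(17 - 7) = 6 + 1/10 = 6 + ⅒ = 61/10 ≈ 6.1000)
Q*X = 0*(61/10) = 0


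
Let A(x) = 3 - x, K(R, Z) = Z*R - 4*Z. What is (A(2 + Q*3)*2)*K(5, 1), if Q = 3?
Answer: -16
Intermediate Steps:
K(R, Z) = -4*Z + R*Z (K(R, Z) = R*Z - 4*Z = -4*Z + R*Z)
(A(2 + Q*3)*2)*K(5, 1) = ((3 - (2 + 3*3))*2)*(1*(-4 + 5)) = ((3 - (2 + 9))*2)*(1*1) = ((3 - 1*11)*2)*1 = ((3 - 11)*2)*1 = -8*2*1 = -16*1 = -16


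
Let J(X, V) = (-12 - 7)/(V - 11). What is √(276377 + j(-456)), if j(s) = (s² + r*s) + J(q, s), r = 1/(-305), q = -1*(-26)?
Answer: √9825642161376370/142435 ≈ 695.93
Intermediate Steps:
q = 26
J(X, V) = -19/(-11 + V)
r = -1/305 ≈ -0.0032787
j(s) = s² - 19/(-11 + s) - s/305 (j(s) = (s² - s/305) - 19/(-11 + s) = s² - 19/(-11 + s) - s/305)
√(276377 + j(-456)) = √(276377 + (-5795 - 456*(-1 + 305*(-456))*(-11 - 456))/(305*(-11 - 456))) = √(276377 + (1/305)*(-5795 - 456*(-1 - 139080)*(-467))/(-467)) = √(276377 + (1/305)*(-1/467)*(-5795 - 456*(-139081)*(-467))) = √(276377 + (1/305)*(-1/467)*(-5795 - 29617577112)) = √(276377 + (1/305)*(-1/467)*(-29617582907)) = √(276377 + 29617582907/142435) = √(68983340902/142435) = √9825642161376370/142435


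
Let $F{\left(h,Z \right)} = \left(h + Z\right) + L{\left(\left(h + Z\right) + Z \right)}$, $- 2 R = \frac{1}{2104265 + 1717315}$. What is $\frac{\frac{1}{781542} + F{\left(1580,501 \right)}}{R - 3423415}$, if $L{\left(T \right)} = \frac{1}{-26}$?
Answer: $- \frac{2992532799570720}{4923051905763506749} \approx -0.00060786$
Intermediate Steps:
$R = - \frac{1}{7643160}$ ($R = - \frac{1}{2 \left(2104265 + 1717315\right)} = - \frac{1}{2 \cdot 3821580} = \left(- \frac{1}{2}\right) \frac{1}{3821580} = - \frac{1}{7643160} \approx -1.3084 \cdot 10^{-7}$)
$L{\left(T \right)} = - \frac{1}{26}$
$F{\left(h,Z \right)} = - \frac{1}{26} + Z + h$ ($F{\left(h,Z \right)} = \left(h + Z\right) - \frac{1}{26} = \left(Z + h\right) - \frac{1}{26} = - \frac{1}{26} + Z + h$)
$\frac{\frac{1}{781542} + F{\left(1580,501 \right)}}{R - 3423415} = \frac{\frac{1}{781542} + \left(- \frac{1}{26} + 501 + 1580\right)}{- \frac{1}{7643160} - 3423415} = \frac{\frac{1}{781542} + \frac{54105}{26}}{- \frac{26165708591401}{7643160}} = \frac{10571332484}{5080023} \left(- \frac{7643160}{26165708591401}\right) = - \frac{2992532799570720}{4923051905763506749}$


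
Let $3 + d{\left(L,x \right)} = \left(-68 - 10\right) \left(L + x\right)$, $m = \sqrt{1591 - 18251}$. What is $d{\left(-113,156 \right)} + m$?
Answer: $-3357 + 14 i \sqrt{85} \approx -3357.0 + 129.07 i$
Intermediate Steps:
$m = 14 i \sqrt{85}$ ($m = \sqrt{-16660} = 14 i \sqrt{85} \approx 129.07 i$)
$d{\left(L,x \right)} = -3 - 78 L - 78 x$ ($d{\left(L,x \right)} = -3 + \left(-68 - 10\right) \left(L + x\right) = -3 - 78 \left(L + x\right) = -3 - \left(78 L + 78 x\right) = -3 - 78 L - 78 x$)
$d{\left(-113,156 \right)} + m = \left(-3 - -8814 - 12168\right) + 14 i \sqrt{85} = \left(-3 + 8814 - 12168\right) + 14 i \sqrt{85} = -3357 + 14 i \sqrt{85}$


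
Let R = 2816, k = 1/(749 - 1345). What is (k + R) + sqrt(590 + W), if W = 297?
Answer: 1678335/596 + sqrt(887) ≈ 2845.8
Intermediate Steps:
k = -1/596 (k = 1/(-596) = -1/596 ≈ -0.0016779)
(k + R) + sqrt(590 + W) = (-1/596 + 2816) + sqrt(590 + 297) = 1678335/596 + sqrt(887)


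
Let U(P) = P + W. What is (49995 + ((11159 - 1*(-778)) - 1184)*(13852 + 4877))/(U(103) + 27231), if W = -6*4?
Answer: 100721466/13655 ≈ 7376.2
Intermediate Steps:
W = -24
U(P) = -24 + P (U(P) = P - 24 = -24 + P)
(49995 + ((11159 - 1*(-778)) - 1184)*(13852 + 4877))/(U(103) + 27231) = (49995 + ((11159 - 1*(-778)) - 1184)*(13852 + 4877))/((-24 + 103) + 27231) = (49995 + ((11159 + 778) - 1184)*18729)/(79 + 27231) = (49995 + (11937 - 1184)*18729)/27310 = (49995 + 10753*18729)*(1/27310) = (49995 + 201392937)*(1/27310) = 201442932*(1/27310) = 100721466/13655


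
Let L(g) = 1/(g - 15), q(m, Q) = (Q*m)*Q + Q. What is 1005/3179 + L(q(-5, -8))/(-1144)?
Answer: 35850649/113401288 ≈ 0.31614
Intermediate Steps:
q(m, Q) = Q + m*Q² (q(m, Q) = m*Q² + Q = Q + m*Q²)
L(g) = 1/(-15 + g)
1005/3179 + L(q(-5, -8))/(-1144) = 1005/3179 + 1/(-15 - 8*(1 - 8*(-5))*(-1144)) = 1005*(1/3179) - 1/1144/(-15 - 8*(1 + 40)) = 1005/3179 - 1/1144/(-15 - 8*41) = 1005/3179 - 1/1144/(-15 - 328) = 1005/3179 - 1/1144/(-343) = 1005/3179 - 1/343*(-1/1144) = 1005/3179 + 1/392392 = 35850649/113401288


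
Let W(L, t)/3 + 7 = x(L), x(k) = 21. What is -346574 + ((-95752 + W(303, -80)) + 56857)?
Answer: -385427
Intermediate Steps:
W(L, t) = 42 (W(L, t) = -21 + 3*21 = -21 + 63 = 42)
-346574 + ((-95752 + W(303, -80)) + 56857) = -346574 + ((-95752 + 42) + 56857) = -346574 + (-95710 + 56857) = -346574 - 38853 = -385427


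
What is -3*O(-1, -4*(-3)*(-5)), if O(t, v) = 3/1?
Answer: -9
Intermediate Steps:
O(t, v) = 3 (O(t, v) = 3*1 = 3)
-3*O(-1, -4*(-3)*(-5)) = -3*3 = -9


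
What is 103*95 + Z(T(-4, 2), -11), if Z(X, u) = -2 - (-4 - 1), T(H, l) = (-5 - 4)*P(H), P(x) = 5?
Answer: 9788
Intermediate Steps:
T(H, l) = -45 (T(H, l) = (-5 - 4)*5 = -9*5 = -45)
Z(X, u) = 3 (Z(X, u) = -2 - 1*(-5) = -2 + 5 = 3)
103*95 + Z(T(-4, 2), -11) = 103*95 + 3 = 9785 + 3 = 9788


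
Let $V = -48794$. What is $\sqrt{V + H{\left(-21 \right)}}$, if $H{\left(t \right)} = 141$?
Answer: $i \sqrt{48653} \approx 220.57 i$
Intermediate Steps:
$\sqrt{V + H{\left(-21 \right)}} = \sqrt{-48794 + 141} = \sqrt{-48653} = i \sqrt{48653}$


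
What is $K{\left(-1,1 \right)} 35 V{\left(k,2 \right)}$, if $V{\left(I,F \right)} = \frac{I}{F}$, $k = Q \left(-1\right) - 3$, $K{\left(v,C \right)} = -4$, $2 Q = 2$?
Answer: $280$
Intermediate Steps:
$Q = 1$ ($Q = \frac{1}{2} \cdot 2 = 1$)
$k = -4$ ($k = 1 \left(-1\right) - 3 = -1 - 3 = -4$)
$K{\left(-1,1 \right)} 35 V{\left(k,2 \right)} = \left(-4\right) 35 \left(- \frac{4}{2}\right) = - 140 \left(\left(-4\right) \frac{1}{2}\right) = \left(-140\right) \left(-2\right) = 280$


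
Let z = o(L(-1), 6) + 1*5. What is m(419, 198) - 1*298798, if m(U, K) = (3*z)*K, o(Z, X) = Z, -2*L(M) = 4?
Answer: -297016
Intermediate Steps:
L(M) = -2 (L(M) = -½*4 = -2)
z = 3 (z = -2 + 1*5 = -2 + 5 = 3)
m(U, K) = 9*K (m(U, K) = (3*3)*K = 9*K)
m(419, 198) - 1*298798 = 9*198 - 1*298798 = 1782 - 298798 = -297016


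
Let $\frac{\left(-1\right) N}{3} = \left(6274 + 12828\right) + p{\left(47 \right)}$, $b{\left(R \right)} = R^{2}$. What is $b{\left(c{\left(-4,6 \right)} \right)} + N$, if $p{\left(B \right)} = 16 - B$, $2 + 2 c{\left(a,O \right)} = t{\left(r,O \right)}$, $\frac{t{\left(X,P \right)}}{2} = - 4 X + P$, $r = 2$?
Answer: $-57204$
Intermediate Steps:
$t{\left(X,P \right)} = - 8 X + 2 P$ ($t{\left(X,P \right)} = 2 \left(- 4 X + P\right) = 2 \left(P - 4 X\right) = - 8 X + 2 P$)
$c{\left(a,O \right)} = -9 + O$ ($c{\left(a,O \right)} = -1 + \frac{\left(-8\right) 2 + 2 O}{2} = -1 + \frac{-16 + 2 O}{2} = -1 + \left(-8 + O\right) = -9 + O$)
$N = -57213$ ($N = - 3 \left(\left(6274 + 12828\right) + \left(16 - 47\right)\right) = - 3 \left(19102 + \left(16 - 47\right)\right) = - 3 \left(19102 - 31\right) = \left(-3\right) 19071 = -57213$)
$b{\left(c{\left(-4,6 \right)} \right)} + N = \left(-9 + 6\right)^{2} - 57213 = \left(-3\right)^{2} - 57213 = 9 - 57213 = -57204$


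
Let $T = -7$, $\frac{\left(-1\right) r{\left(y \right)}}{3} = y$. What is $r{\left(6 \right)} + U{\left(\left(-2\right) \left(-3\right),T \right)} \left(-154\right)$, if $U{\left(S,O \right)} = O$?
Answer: $1060$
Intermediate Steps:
$r{\left(y \right)} = - 3 y$
$r{\left(6 \right)} + U{\left(\left(-2\right) \left(-3\right),T \right)} \left(-154\right) = \left(-3\right) 6 - -1078 = -18 + 1078 = 1060$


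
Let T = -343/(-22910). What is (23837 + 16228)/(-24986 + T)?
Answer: -305963050/190809639 ≈ -1.6035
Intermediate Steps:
T = 343/22910 (T = -343*(-1/22910) = 343/22910 ≈ 0.014972)
(23837 + 16228)/(-24986 + T) = (23837 + 16228)/(-24986 + 343/22910) = 40065/(-572428917/22910) = 40065*(-22910/572428917) = -305963050/190809639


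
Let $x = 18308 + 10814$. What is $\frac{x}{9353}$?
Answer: $\frac{29122}{9353} \approx 3.1137$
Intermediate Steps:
$x = 29122$
$\frac{x}{9353} = \frac{29122}{9353}$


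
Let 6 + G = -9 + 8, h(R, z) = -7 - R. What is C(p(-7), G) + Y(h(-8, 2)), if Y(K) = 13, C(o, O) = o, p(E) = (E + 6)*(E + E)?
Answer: 27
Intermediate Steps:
G = -7 (G = -6 + (-9 + 8) = -6 - 1 = -7)
p(E) = 2*E*(6 + E) (p(E) = (6 + E)*(2*E) = 2*E*(6 + E))
C(p(-7), G) + Y(h(-8, 2)) = 2*(-7)*(6 - 7) + 13 = 2*(-7)*(-1) + 13 = 14 + 13 = 27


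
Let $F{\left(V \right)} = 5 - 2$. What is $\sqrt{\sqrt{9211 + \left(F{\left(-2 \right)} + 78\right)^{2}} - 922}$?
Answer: $\sqrt{-922 + 2 \sqrt{3943}} \approx 28.221 i$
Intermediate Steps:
$F{\left(V \right)} = 3$ ($F{\left(V \right)} = 5 - 2 = 3$)
$\sqrt{\sqrt{9211 + \left(F{\left(-2 \right)} + 78\right)^{2}} - 922} = \sqrt{\sqrt{9211 + \left(3 + 78\right)^{2}} - 922} = \sqrt{\sqrt{9211 + 81^{2}} - 922} = \sqrt{\sqrt{9211 + 6561} - 922} = \sqrt{\sqrt{15772} - 922} = \sqrt{2 \sqrt{3943} - 922} = \sqrt{-922 + 2 \sqrt{3943}}$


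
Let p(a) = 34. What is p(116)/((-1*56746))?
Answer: -1/1669 ≈ -0.00059916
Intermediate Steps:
p(116)/((-1*56746)) = 34/((-1*56746)) = 34/(-56746) = 34*(-1/56746) = -1/1669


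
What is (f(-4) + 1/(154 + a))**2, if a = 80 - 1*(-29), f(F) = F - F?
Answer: 1/69169 ≈ 1.4457e-5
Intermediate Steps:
f(F) = 0
a = 109 (a = 80 + 29 = 109)
(f(-4) + 1/(154 + a))**2 = (0 + 1/(154 + 109))**2 = (0 + 1/263)**2 = (1/263)**2 = 1/69169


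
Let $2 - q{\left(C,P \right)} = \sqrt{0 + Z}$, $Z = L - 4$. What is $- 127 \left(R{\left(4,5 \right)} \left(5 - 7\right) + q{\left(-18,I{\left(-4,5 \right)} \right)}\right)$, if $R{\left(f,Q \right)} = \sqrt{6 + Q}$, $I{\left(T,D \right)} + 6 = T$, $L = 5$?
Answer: $-127 + 254 \sqrt{11} \approx 715.42$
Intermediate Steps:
$I{\left(T,D \right)} = -6 + T$
$Z = 1$ ($Z = 5 - 4 = 1$)
$q{\left(C,P \right)} = 1$ ($q{\left(C,P \right)} = 2 - \sqrt{0 + 1} = 2 - \sqrt{1} = 2 - 1 = 1$)
$- 127 \left(R{\left(4,5 \right)} \left(5 - 7\right) + q{\left(-18,I{\left(-4,5 \right)} \right)}\right) = - 127 \left(\sqrt{6 + 5} \left(5 - 7\right) + 1\right) = - 127 \left(\sqrt{11} \left(-2\right) + 1\right) = - 127 \left(- 2 \sqrt{11} + 1\right) = - 127 \left(1 - 2 \sqrt{11}\right) = -127 + 254 \sqrt{11}$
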